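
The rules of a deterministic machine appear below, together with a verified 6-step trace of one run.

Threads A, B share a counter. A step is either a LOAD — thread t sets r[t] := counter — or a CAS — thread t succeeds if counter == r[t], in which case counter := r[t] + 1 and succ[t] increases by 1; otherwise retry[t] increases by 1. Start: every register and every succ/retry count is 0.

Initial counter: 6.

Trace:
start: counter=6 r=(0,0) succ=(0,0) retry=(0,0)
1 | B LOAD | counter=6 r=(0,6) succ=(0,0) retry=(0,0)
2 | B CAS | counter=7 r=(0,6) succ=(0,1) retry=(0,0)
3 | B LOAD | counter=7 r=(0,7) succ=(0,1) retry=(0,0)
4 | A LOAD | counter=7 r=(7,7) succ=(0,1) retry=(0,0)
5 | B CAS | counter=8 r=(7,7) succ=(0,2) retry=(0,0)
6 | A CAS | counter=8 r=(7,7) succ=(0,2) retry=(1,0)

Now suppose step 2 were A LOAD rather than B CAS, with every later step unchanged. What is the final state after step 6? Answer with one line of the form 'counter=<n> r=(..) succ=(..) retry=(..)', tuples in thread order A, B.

counter=7 r=(6,6) succ=(0,1) retry=(1,0)

(re-executing from step 2 with the substitution; state before step 2: counter=6 r=(0,6) succ=(0,0) retry=(0,0))
2 | A LOAD | counter=6 r=(6,6) succ=(0,0) retry=(0,0)
3 | B LOAD | counter=6 r=(6,6) succ=(0,0) retry=(0,0)
4 | A LOAD | counter=6 r=(6,6) succ=(0,0) retry=(0,0)
5 | B CAS | counter=7 r=(6,6) succ=(0,1) retry=(0,0)
6 | A CAS | counter=7 r=(6,6) succ=(0,1) retry=(1,0)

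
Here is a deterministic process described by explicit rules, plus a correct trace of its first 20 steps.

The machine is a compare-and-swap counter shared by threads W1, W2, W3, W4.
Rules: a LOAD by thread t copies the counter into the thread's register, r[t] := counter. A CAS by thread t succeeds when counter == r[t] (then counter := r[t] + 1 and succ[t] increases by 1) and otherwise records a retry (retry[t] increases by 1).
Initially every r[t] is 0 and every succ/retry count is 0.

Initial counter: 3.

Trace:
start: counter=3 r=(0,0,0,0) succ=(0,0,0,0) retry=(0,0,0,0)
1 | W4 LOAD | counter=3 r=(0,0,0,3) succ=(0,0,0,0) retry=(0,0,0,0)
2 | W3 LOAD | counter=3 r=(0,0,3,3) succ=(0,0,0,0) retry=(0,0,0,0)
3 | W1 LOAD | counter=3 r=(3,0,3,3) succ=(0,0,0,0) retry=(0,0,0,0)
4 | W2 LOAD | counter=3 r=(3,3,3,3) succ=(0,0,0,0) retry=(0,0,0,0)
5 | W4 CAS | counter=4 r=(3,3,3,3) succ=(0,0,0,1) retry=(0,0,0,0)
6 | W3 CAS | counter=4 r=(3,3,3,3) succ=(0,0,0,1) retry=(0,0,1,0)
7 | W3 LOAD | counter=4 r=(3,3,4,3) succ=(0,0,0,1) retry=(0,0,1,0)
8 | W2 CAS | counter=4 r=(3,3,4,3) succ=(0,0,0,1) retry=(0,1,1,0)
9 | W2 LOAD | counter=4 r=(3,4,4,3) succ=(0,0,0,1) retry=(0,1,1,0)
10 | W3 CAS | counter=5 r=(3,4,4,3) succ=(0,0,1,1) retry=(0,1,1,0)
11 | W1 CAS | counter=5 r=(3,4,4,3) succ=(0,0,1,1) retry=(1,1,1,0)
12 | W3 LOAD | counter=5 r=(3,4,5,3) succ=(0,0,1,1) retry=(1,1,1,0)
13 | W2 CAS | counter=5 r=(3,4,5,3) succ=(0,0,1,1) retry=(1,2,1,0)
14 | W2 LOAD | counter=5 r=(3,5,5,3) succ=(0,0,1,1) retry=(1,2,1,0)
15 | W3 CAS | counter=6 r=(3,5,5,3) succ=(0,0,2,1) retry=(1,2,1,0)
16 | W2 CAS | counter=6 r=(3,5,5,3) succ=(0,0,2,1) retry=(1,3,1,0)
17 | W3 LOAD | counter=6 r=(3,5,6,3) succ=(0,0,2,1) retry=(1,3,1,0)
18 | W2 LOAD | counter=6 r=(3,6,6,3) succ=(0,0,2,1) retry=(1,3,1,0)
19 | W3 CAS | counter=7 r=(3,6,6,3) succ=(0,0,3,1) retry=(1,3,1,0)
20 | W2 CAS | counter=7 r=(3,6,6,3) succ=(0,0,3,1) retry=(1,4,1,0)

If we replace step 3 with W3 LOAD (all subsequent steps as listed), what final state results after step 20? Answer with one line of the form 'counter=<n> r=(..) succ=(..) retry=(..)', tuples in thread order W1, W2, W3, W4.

counter=7 r=(0,6,6,3) succ=(0,0,3,1) retry=(1,4,1,0)

(re-executing from step 3 with the substitution; state before step 3: counter=3 r=(0,0,3,3) succ=(0,0,0,0) retry=(0,0,0,0))
3 | W3 LOAD | counter=3 r=(0,0,3,3) succ=(0,0,0,0) retry=(0,0,0,0)
4 | W2 LOAD | counter=3 r=(0,3,3,3) succ=(0,0,0,0) retry=(0,0,0,0)
5 | W4 CAS | counter=4 r=(0,3,3,3) succ=(0,0,0,1) retry=(0,0,0,0)
6 | W3 CAS | counter=4 r=(0,3,3,3) succ=(0,0,0,1) retry=(0,0,1,0)
7 | W3 LOAD | counter=4 r=(0,3,4,3) succ=(0,0,0,1) retry=(0,0,1,0)
8 | W2 CAS | counter=4 r=(0,3,4,3) succ=(0,0,0,1) retry=(0,1,1,0)
9 | W2 LOAD | counter=4 r=(0,4,4,3) succ=(0,0,0,1) retry=(0,1,1,0)
10 | W3 CAS | counter=5 r=(0,4,4,3) succ=(0,0,1,1) retry=(0,1,1,0)
11 | W1 CAS | counter=5 r=(0,4,4,3) succ=(0,0,1,1) retry=(1,1,1,0)
12 | W3 LOAD | counter=5 r=(0,4,5,3) succ=(0,0,1,1) retry=(1,1,1,0)
13 | W2 CAS | counter=5 r=(0,4,5,3) succ=(0,0,1,1) retry=(1,2,1,0)
14 | W2 LOAD | counter=5 r=(0,5,5,3) succ=(0,0,1,1) retry=(1,2,1,0)
15 | W3 CAS | counter=6 r=(0,5,5,3) succ=(0,0,2,1) retry=(1,2,1,0)
16 | W2 CAS | counter=6 r=(0,5,5,3) succ=(0,0,2,1) retry=(1,3,1,0)
17 | W3 LOAD | counter=6 r=(0,5,6,3) succ=(0,0,2,1) retry=(1,3,1,0)
18 | W2 LOAD | counter=6 r=(0,6,6,3) succ=(0,0,2,1) retry=(1,3,1,0)
19 | W3 CAS | counter=7 r=(0,6,6,3) succ=(0,0,3,1) retry=(1,3,1,0)
20 | W2 CAS | counter=7 r=(0,6,6,3) succ=(0,0,3,1) retry=(1,4,1,0)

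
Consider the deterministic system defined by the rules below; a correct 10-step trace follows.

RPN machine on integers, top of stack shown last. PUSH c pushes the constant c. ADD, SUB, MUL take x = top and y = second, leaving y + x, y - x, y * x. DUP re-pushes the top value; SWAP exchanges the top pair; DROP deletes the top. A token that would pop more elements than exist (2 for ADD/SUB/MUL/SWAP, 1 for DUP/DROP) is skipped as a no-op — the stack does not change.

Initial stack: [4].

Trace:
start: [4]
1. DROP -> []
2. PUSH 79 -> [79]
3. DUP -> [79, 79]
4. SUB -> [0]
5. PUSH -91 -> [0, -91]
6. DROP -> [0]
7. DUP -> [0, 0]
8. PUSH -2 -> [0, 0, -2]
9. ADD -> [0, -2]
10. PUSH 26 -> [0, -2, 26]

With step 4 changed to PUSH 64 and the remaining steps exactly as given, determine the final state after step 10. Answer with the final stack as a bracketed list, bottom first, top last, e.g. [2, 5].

[79, 79, 64, 62, 26]

(re-executing from step 4 with the substitution; state before step 4: [79, 79])
4. PUSH 64 -> [79, 79, 64]
5. PUSH -91 -> [79, 79, 64, -91]
6. DROP -> [79, 79, 64]
7. DUP -> [79, 79, 64, 64]
8. PUSH -2 -> [79, 79, 64, 64, -2]
9. ADD -> [79, 79, 64, 62]
10. PUSH 26 -> [79, 79, 64, 62, 26]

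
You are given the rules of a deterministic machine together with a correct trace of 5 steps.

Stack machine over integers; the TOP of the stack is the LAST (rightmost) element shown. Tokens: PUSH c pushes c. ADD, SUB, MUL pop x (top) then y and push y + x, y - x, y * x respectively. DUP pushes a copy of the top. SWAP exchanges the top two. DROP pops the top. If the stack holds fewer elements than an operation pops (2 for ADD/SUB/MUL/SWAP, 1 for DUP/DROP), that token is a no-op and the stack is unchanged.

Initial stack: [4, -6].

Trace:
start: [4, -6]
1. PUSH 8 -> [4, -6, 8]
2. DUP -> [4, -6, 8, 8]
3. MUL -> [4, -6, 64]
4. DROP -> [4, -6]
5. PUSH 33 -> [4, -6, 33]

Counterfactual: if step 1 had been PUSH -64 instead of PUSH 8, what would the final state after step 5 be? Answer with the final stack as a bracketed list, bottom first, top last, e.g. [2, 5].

(re-executing from step 1 with the substitution; state before step 1: [4, -6])
1. PUSH -64 -> [4, -6, -64]
2. DUP -> [4, -6, -64, -64]
3. MUL -> [4, -6, 4096]
4. DROP -> [4, -6]
5. PUSH 33 -> [4, -6, 33]

[4, -6, 33]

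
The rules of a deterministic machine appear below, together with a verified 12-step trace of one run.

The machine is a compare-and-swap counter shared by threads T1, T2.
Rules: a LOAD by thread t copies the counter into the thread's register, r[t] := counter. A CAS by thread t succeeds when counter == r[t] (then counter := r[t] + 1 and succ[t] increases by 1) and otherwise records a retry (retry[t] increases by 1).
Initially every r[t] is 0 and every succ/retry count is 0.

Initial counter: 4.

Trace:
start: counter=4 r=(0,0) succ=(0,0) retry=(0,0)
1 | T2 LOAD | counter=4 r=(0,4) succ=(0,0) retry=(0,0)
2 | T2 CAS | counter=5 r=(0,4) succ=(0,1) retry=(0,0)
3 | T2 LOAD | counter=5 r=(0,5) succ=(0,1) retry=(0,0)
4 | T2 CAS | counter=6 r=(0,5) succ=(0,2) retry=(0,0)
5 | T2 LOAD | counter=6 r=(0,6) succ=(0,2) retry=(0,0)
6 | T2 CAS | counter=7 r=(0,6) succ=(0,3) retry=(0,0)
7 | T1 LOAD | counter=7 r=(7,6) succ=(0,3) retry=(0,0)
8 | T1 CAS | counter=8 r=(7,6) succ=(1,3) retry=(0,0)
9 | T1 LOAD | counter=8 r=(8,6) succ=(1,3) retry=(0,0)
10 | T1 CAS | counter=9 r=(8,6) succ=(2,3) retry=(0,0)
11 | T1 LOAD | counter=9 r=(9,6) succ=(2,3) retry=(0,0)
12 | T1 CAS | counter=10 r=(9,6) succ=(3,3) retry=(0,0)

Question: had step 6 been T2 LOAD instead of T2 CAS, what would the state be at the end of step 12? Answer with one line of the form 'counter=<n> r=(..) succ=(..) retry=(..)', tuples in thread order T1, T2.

(re-executing from step 6 with the substitution; state before step 6: counter=6 r=(0,6) succ=(0,2) retry=(0,0))
6 | T2 LOAD | counter=6 r=(0,6) succ=(0,2) retry=(0,0)
7 | T1 LOAD | counter=6 r=(6,6) succ=(0,2) retry=(0,0)
8 | T1 CAS | counter=7 r=(6,6) succ=(1,2) retry=(0,0)
9 | T1 LOAD | counter=7 r=(7,6) succ=(1,2) retry=(0,0)
10 | T1 CAS | counter=8 r=(7,6) succ=(2,2) retry=(0,0)
11 | T1 LOAD | counter=8 r=(8,6) succ=(2,2) retry=(0,0)
12 | T1 CAS | counter=9 r=(8,6) succ=(3,2) retry=(0,0)

counter=9 r=(8,6) succ=(3,2) retry=(0,0)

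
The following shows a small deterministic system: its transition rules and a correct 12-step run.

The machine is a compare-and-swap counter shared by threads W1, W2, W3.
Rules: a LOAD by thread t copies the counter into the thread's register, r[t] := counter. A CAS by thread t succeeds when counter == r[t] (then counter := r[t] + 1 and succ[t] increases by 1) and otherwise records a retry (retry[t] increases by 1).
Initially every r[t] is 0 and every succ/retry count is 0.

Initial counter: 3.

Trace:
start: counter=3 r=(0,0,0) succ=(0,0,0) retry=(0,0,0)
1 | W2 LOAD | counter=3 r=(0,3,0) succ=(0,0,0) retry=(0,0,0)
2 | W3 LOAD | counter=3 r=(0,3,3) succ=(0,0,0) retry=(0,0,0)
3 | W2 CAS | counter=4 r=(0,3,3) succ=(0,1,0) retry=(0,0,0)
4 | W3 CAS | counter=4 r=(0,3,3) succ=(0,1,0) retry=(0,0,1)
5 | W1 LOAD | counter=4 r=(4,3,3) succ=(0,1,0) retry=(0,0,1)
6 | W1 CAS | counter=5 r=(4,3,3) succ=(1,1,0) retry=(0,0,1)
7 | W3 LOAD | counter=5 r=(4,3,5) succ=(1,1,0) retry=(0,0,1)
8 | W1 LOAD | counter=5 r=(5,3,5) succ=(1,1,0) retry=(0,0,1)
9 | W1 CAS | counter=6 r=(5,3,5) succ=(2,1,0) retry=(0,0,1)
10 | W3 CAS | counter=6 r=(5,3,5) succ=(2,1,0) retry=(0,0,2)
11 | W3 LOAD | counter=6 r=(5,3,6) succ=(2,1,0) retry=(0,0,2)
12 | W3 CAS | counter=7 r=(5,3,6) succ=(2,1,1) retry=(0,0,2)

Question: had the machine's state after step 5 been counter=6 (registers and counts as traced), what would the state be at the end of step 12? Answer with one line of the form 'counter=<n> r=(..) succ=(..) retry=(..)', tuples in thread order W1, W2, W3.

state after step 5 := counter=6 r=(4,3,3) succ=(0,1,0) retry=(0,0,1)
6 | W1 CAS | counter=6 r=(4,3,3) succ=(0,1,0) retry=(1,0,1)
7 | W3 LOAD | counter=6 r=(4,3,6) succ=(0,1,0) retry=(1,0,1)
8 | W1 LOAD | counter=6 r=(6,3,6) succ=(0,1,0) retry=(1,0,1)
9 | W1 CAS | counter=7 r=(6,3,6) succ=(1,1,0) retry=(1,0,1)
10 | W3 CAS | counter=7 r=(6,3,6) succ=(1,1,0) retry=(1,0,2)
11 | W3 LOAD | counter=7 r=(6,3,7) succ=(1,1,0) retry=(1,0,2)
12 | W3 CAS | counter=8 r=(6,3,7) succ=(1,1,1) retry=(1,0,2)

counter=8 r=(6,3,7) succ=(1,1,1) retry=(1,0,2)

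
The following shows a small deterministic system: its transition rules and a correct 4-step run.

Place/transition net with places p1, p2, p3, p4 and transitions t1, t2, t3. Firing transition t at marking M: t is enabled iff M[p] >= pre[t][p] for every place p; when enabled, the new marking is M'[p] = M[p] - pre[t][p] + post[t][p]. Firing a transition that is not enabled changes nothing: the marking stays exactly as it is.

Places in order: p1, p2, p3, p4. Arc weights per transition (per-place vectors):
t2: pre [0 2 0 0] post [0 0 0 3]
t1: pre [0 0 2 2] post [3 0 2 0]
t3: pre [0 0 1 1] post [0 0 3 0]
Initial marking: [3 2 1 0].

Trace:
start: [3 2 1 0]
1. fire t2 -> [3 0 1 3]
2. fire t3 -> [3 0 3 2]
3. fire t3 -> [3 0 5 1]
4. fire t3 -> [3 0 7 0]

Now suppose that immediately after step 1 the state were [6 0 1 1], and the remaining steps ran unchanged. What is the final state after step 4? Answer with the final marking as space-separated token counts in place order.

state after step 1 := [6 0 1 1]
2. fire t3 -> [6 0 3 0]
3. fire t3 -> [6 0 3 0]
4. fire t3 -> [6 0 3 0]

6 0 3 0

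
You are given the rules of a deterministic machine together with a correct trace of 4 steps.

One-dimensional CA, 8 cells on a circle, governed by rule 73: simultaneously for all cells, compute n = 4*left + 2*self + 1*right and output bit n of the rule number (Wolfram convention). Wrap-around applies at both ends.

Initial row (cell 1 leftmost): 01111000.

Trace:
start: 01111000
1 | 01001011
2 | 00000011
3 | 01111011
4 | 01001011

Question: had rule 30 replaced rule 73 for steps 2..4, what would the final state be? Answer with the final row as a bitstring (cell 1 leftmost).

(re-executing steps 2..4 under rule 30; state before step 2: 01001011)
2 | 01111010
3 | 11000011
4 | 00100110

00100110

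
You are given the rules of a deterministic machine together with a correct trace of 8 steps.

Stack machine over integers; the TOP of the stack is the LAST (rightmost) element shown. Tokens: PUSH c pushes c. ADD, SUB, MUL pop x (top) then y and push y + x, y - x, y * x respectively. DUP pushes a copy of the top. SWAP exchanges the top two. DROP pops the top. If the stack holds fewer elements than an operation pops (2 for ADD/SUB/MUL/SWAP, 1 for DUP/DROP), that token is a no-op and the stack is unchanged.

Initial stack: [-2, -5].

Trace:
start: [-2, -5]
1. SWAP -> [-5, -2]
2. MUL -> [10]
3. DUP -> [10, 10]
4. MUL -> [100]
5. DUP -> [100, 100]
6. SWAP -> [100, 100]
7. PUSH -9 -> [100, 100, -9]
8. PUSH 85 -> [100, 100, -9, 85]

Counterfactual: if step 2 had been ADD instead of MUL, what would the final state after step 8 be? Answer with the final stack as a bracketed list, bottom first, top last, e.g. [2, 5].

(re-executing from step 2 with the substitution; state before step 2: [-5, -2])
2. ADD -> [-7]
3. DUP -> [-7, -7]
4. MUL -> [49]
5. DUP -> [49, 49]
6. SWAP -> [49, 49]
7. PUSH -9 -> [49, 49, -9]
8. PUSH 85 -> [49, 49, -9, 85]

[49, 49, -9, 85]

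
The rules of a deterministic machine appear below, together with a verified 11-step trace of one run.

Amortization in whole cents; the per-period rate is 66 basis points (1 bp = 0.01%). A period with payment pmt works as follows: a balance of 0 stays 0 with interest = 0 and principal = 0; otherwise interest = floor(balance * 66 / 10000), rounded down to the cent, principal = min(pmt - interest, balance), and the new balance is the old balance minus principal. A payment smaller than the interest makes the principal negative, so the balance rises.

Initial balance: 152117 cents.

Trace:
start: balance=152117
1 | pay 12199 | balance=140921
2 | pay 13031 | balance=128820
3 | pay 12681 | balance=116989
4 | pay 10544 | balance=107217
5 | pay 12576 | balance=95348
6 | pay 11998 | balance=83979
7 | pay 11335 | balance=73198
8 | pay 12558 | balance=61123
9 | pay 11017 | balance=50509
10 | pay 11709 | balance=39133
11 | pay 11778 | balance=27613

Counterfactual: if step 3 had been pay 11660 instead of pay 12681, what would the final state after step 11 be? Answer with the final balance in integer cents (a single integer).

28689

(re-executing from step 3 with the substitution; state before step 3: balance=128820)
3 | pay 11660 | balance=118010
4 | pay 10544 | balance=108244
5 | pay 12576 | balance=96382
6 | pay 11998 | balance=85020
7 | pay 11335 | balance=74246
8 | pay 12558 | balance=62178
9 | pay 11017 | balance=51571
10 | pay 11709 | balance=40202
11 | pay 11778 | balance=28689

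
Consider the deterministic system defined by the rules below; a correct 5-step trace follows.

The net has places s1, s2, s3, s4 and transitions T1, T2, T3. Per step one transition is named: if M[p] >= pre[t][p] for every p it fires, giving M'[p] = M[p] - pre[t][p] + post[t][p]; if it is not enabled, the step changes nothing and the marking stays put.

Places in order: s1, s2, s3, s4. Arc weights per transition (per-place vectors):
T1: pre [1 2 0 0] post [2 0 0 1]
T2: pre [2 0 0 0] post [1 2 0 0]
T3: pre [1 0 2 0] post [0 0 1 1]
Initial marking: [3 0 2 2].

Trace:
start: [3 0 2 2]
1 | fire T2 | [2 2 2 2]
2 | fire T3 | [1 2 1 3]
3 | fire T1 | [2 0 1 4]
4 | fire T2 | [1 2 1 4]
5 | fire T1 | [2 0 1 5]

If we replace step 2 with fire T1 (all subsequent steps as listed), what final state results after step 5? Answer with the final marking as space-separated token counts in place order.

3 0 2 4

(re-executing from step 2 with the substitution; state before step 2: [2 2 2 2])
2 | fire T1 | [3 0 2 3]
3 | fire T1 | [3 0 2 3]
4 | fire T2 | [2 2 2 3]
5 | fire T1 | [3 0 2 4]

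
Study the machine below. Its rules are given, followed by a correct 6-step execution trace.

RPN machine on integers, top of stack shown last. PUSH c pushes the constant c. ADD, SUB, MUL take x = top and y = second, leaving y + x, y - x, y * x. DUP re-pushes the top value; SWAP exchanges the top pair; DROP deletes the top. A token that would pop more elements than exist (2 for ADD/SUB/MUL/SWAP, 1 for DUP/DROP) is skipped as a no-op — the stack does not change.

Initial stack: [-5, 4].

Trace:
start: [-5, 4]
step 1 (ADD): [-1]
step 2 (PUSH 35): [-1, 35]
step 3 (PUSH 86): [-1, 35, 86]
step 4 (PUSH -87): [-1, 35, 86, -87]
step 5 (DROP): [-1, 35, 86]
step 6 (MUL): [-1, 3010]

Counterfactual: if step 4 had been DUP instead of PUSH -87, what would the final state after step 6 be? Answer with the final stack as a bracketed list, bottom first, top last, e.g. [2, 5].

[-1, 3010]

(re-executing from step 4 with the substitution; state before step 4: [-1, 35, 86])
step 4 (DUP): [-1, 35, 86, 86]
step 5 (DROP): [-1, 35, 86]
step 6 (MUL): [-1, 3010]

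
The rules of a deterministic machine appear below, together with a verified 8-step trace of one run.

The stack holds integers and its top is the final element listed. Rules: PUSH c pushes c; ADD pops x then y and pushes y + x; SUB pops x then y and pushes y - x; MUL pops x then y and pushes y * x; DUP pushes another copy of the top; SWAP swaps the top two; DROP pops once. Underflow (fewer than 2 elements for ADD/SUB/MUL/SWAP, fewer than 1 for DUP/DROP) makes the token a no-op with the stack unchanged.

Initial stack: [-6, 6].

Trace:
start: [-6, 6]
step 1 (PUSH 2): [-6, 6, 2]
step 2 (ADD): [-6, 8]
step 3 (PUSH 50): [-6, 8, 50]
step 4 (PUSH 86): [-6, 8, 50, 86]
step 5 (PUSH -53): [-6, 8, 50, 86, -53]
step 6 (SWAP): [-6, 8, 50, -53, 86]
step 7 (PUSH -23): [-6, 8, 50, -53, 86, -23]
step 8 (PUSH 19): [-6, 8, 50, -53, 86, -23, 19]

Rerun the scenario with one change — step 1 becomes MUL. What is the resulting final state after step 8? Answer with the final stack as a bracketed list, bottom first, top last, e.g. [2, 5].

[-36, 50, -53, 86, -23, 19]

(re-executing from step 1 with the substitution; state before step 1: [-6, 6])
step 1 (MUL): [-36]
step 2 (ADD): [-36]
step 3 (PUSH 50): [-36, 50]
step 4 (PUSH 86): [-36, 50, 86]
step 5 (PUSH -53): [-36, 50, 86, -53]
step 6 (SWAP): [-36, 50, -53, 86]
step 7 (PUSH -23): [-36, 50, -53, 86, -23]
step 8 (PUSH 19): [-36, 50, -53, 86, -23, 19]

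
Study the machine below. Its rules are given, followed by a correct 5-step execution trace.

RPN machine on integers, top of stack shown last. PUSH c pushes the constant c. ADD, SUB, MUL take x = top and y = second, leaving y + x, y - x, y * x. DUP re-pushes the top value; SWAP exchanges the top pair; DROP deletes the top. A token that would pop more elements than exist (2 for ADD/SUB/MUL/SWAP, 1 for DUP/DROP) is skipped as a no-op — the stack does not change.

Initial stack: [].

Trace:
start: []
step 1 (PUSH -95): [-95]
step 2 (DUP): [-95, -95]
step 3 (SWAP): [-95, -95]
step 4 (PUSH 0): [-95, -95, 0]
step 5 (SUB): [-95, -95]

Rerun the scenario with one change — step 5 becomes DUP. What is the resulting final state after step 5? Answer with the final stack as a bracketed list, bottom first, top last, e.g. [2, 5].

[-95, -95, 0, 0]

(re-executing from step 5 with the substitution; state before step 5: [-95, -95, 0])
step 5 (DUP): [-95, -95, 0, 0]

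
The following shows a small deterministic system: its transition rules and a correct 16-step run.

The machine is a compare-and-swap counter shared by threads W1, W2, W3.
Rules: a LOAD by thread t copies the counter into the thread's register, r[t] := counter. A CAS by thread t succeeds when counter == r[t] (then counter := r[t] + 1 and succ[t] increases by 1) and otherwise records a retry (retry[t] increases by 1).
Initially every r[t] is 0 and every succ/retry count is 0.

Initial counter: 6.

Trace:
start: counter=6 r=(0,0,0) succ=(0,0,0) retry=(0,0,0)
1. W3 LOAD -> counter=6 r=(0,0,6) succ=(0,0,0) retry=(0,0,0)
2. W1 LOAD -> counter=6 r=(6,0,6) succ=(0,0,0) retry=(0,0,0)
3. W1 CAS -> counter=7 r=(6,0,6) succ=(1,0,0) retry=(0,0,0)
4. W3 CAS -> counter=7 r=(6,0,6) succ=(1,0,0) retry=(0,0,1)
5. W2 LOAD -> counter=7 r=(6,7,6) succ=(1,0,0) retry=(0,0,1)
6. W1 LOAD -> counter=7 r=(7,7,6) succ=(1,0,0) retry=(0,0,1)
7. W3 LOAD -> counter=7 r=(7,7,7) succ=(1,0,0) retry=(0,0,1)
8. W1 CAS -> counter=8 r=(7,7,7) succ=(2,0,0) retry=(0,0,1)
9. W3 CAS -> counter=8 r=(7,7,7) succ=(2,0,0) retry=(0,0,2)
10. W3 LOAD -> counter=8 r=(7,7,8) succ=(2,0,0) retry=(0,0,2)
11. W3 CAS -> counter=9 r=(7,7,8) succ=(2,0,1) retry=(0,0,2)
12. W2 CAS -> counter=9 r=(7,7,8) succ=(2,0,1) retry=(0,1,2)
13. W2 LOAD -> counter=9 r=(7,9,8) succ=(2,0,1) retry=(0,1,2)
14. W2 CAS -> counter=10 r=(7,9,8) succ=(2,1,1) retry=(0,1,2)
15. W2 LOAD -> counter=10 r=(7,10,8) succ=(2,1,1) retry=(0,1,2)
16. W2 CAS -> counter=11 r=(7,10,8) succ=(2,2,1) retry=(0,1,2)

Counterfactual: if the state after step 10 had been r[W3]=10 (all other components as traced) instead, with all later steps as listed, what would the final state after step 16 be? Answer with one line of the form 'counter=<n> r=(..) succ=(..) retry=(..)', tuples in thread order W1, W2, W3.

state after step 10 := counter=8 r=(7,7,10) succ=(2,0,0) retry=(0,0,2)
11. W3 CAS -> counter=8 r=(7,7,10) succ=(2,0,0) retry=(0,0,3)
12. W2 CAS -> counter=8 r=(7,7,10) succ=(2,0,0) retry=(0,1,3)
13. W2 LOAD -> counter=8 r=(7,8,10) succ=(2,0,0) retry=(0,1,3)
14. W2 CAS -> counter=9 r=(7,8,10) succ=(2,1,0) retry=(0,1,3)
15. W2 LOAD -> counter=9 r=(7,9,10) succ=(2,1,0) retry=(0,1,3)
16. W2 CAS -> counter=10 r=(7,9,10) succ=(2,2,0) retry=(0,1,3)

counter=10 r=(7,9,10) succ=(2,2,0) retry=(0,1,3)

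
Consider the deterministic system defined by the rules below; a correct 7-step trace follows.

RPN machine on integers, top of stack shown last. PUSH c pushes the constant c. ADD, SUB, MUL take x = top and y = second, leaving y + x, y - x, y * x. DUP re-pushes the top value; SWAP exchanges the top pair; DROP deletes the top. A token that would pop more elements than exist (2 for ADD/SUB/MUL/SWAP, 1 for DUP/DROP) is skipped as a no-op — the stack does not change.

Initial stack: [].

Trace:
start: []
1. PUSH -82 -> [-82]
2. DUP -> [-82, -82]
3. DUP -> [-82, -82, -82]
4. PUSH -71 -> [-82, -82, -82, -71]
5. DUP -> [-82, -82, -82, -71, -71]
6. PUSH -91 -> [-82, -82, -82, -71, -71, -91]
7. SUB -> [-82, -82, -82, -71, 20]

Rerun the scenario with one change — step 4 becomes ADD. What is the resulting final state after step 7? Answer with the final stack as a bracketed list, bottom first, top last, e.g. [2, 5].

(re-executing from step 4 with the substitution; state before step 4: [-82, -82, -82])
4. ADD -> [-82, -164]
5. DUP -> [-82, -164, -164]
6. PUSH -91 -> [-82, -164, -164, -91]
7. SUB -> [-82, -164, -73]

[-82, -164, -73]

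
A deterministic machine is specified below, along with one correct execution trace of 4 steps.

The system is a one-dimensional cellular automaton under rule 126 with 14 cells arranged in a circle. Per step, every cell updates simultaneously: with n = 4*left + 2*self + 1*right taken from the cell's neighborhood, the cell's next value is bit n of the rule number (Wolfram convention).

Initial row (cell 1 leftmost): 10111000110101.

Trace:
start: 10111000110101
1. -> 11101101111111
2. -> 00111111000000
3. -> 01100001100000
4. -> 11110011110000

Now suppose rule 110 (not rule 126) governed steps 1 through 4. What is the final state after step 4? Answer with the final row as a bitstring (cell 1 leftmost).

(re-executing steps 1..4 under rule 110; state before step 1: 10111000110101)
1. -> 11101001111111
2. -> 00111011000000
3. -> 01101111000000
4. -> 11111001000000

11111001000000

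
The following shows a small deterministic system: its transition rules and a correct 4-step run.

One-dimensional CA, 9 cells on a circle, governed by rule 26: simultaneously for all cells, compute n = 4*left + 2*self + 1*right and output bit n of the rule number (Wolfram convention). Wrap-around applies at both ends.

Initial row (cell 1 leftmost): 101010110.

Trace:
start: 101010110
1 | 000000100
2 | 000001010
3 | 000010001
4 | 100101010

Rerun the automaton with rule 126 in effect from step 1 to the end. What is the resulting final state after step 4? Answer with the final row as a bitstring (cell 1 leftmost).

000000000

(re-executing steps 1..4 under rule 126; state before step 1: 101010110)
1 | 111111111
2 | 000000000
3 | 000000000
4 | 000000000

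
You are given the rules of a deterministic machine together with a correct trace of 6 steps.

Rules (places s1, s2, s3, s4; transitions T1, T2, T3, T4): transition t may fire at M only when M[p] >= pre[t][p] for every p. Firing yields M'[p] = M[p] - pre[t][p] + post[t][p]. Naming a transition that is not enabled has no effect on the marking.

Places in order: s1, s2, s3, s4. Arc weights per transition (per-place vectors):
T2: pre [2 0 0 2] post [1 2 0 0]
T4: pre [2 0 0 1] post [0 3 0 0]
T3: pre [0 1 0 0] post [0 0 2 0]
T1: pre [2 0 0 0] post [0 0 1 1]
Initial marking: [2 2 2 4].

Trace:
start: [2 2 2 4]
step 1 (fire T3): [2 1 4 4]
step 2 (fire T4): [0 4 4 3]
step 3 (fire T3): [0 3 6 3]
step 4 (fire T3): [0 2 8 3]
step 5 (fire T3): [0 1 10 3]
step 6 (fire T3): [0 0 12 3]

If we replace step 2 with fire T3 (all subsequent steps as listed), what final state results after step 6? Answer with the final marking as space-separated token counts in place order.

2 0 6 4

(re-executing from step 2 with the substitution; state before step 2: [2 1 4 4])
step 2 (fire T3): [2 0 6 4]
step 3 (fire T3): [2 0 6 4]
step 4 (fire T3): [2 0 6 4]
step 5 (fire T3): [2 0 6 4]
step 6 (fire T3): [2 0 6 4]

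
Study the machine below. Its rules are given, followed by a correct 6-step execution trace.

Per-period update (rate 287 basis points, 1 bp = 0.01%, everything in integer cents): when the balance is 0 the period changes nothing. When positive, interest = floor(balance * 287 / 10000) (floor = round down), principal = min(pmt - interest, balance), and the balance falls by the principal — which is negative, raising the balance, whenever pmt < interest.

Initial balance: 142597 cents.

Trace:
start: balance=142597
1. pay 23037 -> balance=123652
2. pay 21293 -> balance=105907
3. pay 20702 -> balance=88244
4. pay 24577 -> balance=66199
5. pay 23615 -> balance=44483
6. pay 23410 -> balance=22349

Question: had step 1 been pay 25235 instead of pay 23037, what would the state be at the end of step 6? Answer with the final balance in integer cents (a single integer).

19818

(re-executing from step 1 with the substitution; state before step 1: balance=142597)
1. pay 25235 -> balance=121454
2. pay 21293 -> balance=103646
3. pay 20702 -> balance=85918
4. pay 24577 -> balance=63806
5. pay 23615 -> balance=42022
6. pay 23410 -> balance=19818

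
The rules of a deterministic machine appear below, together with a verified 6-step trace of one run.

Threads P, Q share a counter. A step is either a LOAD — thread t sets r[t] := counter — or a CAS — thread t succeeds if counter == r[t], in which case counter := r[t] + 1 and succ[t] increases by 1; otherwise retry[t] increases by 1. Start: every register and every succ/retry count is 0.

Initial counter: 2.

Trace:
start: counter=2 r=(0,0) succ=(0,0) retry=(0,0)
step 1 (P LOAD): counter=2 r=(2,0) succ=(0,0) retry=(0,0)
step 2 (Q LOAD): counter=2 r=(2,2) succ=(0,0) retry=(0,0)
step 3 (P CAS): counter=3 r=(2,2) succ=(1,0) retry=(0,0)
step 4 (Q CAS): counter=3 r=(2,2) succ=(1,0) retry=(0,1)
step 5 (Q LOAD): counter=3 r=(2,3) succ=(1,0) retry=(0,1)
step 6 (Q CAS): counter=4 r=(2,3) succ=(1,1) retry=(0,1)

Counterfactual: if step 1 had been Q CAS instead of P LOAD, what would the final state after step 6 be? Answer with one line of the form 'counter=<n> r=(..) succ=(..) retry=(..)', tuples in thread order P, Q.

(re-executing from step 1 with the substitution; state before step 1: counter=2 r=(0,0) succ=(0,0) retry=(0,0))
step 1 (Q CAS): counter=2 r=(0,0) succ=(0,0) retry=(0,1)
step 2 (Q LOAD): counter=2 r=(0,2) succ=(0,0) retry=(0,1)
step 3 (P CAS): counter=2 r=(0,2) succ=(0,0) retry=(1,1)
step 4 (Q CAS): counter=3 r=(0,2) succ=(0,1) retry=(1,1)
step 5 (Q LOAD): counter=3 r=(0,3) succ=(0,1) retry=(1,1)
step 6 (Q CAS): counter=4 r=(0,3) succ=(0,2) retry=(1,1)

counter=4 r=(0,3) succ=(0,2) retry=(1,1)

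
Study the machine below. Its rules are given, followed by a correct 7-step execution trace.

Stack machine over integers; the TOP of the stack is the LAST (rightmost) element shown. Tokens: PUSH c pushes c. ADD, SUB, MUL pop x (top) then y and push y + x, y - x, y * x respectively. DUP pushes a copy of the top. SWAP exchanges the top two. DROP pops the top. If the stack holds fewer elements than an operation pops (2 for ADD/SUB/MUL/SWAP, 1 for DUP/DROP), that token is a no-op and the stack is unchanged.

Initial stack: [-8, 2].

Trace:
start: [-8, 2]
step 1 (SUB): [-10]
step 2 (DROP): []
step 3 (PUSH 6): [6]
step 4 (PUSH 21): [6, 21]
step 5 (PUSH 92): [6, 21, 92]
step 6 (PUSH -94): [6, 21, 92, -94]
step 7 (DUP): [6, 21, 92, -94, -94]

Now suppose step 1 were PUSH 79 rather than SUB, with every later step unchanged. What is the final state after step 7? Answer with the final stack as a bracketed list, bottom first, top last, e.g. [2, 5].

(re-executing from step 1 with the substitution; state before step 1: [-8, 2])
step 1 (PUSH 79): [-8, 2, 79]
step 2 (DROP): [-8, 2]
step 3 (PUSH 6): [-8, 2, 6]
step 4 (PUSH 21): [-8, 2, 6, 21]
step 5 (PUSH 92): [-8, 2, 6, 21, 92]
step 6 (PUSH -94): [-8, 2, 6, 21, 92, -94]
step 7 (DUP): [-8, 2, 6, 21, 92, -94, -94]

[-8, 2, 6, 21, 92, -94, -94]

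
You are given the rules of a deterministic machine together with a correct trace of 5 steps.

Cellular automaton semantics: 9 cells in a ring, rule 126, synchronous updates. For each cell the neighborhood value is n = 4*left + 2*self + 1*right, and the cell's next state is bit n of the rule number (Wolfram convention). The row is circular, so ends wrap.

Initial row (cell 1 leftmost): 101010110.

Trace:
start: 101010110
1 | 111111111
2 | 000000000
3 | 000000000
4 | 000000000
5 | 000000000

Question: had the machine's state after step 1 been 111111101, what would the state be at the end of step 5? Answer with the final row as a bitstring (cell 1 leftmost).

011110000

state after step 1 := 111111101
2 | 000000111
3 | 100001101
4 | 110011111
5 | 011110000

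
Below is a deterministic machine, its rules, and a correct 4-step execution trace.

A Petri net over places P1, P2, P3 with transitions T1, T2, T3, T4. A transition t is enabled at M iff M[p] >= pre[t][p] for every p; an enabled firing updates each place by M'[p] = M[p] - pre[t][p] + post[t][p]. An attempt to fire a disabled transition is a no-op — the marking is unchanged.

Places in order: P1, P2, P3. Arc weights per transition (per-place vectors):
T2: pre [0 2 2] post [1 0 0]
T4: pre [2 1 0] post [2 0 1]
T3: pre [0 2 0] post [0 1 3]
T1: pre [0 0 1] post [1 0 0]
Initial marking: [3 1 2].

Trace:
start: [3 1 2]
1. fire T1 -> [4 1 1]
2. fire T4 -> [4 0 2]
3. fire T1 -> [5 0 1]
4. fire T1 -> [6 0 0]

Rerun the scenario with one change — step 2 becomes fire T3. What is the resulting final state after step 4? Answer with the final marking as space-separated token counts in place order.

(re-executing from step 2 with the substitution; state before step 2: [4 1 1])
2. fire T3 -> [4 1 1]
3. fire T1 -> [5 1 0]
4. fire T1 -> [5 1 0]

5 1 0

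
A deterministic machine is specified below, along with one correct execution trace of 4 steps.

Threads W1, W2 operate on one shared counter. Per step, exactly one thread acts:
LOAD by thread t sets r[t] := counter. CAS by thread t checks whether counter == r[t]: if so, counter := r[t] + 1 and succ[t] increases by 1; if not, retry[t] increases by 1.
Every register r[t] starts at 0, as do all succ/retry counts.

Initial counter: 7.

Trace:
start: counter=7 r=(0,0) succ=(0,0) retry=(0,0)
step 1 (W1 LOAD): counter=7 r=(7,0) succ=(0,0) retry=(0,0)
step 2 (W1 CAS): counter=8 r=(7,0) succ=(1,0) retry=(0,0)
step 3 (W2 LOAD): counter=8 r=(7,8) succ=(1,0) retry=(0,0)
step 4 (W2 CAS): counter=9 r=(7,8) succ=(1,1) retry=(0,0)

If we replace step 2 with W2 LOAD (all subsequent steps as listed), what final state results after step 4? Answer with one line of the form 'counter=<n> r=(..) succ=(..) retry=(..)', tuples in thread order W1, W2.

(re-executing from step 2 with the substitution; state before step 2: counter=7 r=(7,0) succ=(0,0) retry=(0,0))
step 2 (W2 LOAD): counter=7 r=(7,7) succ=(0,0) retry=(0,0)
step 3 (W2 LOAD): counter=7 r=(7,7) succ=(0,0) retry=(0,0)
step 4 (W2 CAS): counter=8 r=(7,7) succ=(0,1) retry=(0,0)

counter=8 r=(7,7) succ=(0,1) retry=(0,0)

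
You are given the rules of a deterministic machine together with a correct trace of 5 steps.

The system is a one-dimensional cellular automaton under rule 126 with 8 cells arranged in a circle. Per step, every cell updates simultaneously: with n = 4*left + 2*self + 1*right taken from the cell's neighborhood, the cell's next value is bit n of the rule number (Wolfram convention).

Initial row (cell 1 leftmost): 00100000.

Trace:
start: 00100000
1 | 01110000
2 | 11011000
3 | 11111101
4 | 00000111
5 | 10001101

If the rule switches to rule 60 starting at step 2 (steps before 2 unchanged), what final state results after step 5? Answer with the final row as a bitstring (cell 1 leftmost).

(re-executing steps 2..5 under rule 60; state before step 2: 01110000)
2 | 01001000
3 | 01101100
4 | 01011010
5 | 01110111

01110111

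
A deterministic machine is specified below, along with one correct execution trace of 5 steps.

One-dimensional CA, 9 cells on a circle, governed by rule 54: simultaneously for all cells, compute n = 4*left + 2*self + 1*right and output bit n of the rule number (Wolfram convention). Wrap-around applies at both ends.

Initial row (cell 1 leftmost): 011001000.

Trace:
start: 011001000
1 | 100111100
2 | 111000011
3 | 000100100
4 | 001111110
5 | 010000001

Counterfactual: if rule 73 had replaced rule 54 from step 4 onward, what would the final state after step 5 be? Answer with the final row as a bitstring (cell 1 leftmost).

(re-executing steps 4..5 under rule 73; state before step 4: 000100100)
4 | 110000001
5 | 010111101

010111101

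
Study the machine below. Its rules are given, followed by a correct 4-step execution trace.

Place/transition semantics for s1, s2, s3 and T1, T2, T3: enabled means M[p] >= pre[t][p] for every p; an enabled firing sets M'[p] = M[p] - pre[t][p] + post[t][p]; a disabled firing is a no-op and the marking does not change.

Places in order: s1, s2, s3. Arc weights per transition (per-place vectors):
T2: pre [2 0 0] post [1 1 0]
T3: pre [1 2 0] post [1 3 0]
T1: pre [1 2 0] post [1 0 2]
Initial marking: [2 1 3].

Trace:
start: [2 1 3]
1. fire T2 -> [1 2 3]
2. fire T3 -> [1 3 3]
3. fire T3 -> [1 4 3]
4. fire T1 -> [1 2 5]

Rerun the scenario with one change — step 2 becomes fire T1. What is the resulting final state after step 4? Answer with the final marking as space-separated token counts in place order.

(re-executing from step 2 with the substitution; state before step 2: [1 2 3])
2. fire T1 -> [1 0 5]
3. fire T3 -> [1 0 5]
4. fire T1 -> [1 0 5]

1 0 5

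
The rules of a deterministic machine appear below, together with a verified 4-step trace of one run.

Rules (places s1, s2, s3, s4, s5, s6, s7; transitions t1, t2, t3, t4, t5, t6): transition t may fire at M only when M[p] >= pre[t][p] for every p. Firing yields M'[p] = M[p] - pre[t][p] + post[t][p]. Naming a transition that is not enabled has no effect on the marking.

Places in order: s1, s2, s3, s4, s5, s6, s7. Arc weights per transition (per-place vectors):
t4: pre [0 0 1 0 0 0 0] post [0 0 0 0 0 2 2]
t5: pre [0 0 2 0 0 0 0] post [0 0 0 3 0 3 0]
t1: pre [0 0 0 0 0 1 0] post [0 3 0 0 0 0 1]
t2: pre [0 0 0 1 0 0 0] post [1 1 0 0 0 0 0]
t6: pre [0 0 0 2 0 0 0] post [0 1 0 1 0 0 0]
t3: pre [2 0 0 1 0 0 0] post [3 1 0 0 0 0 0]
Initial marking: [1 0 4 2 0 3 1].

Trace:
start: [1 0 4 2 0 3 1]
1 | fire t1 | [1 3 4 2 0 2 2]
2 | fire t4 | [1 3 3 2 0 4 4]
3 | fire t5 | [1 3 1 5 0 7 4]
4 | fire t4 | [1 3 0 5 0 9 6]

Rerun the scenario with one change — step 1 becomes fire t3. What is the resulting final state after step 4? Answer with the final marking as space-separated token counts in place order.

(re-executing from step 1 with the substitution; state before step 1: [1 0 4 2 0 3 1])
1 | fire t3 | [1 0 4 2 0 3 1]
2 | fire t4 | [1 0 3 2 0 5 3]
3 | fire t5 | [1 0 1 5 0 8 3]
4 | fire t4 | [1 0 0 5 0 10 5]

1 0 0 5 0 10 5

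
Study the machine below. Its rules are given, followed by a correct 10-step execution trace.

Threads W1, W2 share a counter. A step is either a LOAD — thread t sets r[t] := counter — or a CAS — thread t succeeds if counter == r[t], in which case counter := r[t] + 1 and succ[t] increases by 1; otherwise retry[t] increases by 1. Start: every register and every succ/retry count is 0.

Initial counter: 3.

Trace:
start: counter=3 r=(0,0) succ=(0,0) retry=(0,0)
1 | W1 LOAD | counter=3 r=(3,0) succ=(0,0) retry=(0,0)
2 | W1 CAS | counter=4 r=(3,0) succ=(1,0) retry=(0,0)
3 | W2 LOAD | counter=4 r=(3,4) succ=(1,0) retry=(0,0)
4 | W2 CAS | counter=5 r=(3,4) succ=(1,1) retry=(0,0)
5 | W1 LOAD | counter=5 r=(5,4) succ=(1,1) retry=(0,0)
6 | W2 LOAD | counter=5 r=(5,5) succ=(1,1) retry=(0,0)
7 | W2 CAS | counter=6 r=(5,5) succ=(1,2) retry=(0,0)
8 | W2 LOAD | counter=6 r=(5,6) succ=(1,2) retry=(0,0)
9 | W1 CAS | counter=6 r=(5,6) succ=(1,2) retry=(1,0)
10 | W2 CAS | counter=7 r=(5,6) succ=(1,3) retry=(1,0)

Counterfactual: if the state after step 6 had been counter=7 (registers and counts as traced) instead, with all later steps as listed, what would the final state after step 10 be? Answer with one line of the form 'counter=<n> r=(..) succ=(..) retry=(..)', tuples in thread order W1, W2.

counter=8 r=(5,7) succ=(1,2) retry=(1,1)

state after step 6 := counter=7 r=(5,5) succ=(1,1) retry=(0,0)
7 | W2 CAS | counter=7 r=(5,5) succ=(1,1) retry=(0,1)
8 | W2 LOAD | counter=7 r=(5,7) succ=(1,1) retry=(0,1)
9 | W1 CAS | counter=7 r=(5,7) succ=(1,1) retry=(1,1)
10 | W2 CAS | counter=8 r=(5,7) succ=(1,2) retry=(1,1)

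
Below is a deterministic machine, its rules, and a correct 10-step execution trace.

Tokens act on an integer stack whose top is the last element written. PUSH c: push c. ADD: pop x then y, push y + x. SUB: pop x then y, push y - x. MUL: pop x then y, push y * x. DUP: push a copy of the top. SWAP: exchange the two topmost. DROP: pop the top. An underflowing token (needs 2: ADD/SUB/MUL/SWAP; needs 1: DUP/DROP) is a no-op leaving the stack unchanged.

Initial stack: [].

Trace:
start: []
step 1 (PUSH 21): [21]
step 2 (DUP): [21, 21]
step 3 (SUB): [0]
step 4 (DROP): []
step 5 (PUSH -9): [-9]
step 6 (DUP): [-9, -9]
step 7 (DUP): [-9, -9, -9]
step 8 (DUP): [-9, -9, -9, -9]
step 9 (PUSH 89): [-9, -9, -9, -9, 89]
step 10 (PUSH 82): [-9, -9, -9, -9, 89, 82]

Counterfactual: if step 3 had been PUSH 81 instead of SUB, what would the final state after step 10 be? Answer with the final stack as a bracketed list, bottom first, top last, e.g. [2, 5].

(re-executing from step 3 with the substitution; state before step 3: [21, 21])
step 3 (PUSH 81): [21, 21, 81]
step 4 (DROP): [21, 21]
step 5 (PUSH -9): [21, 21, -9]
step 6 (DUP): [21, 21, -9, -9]
step 7 (DUP): [21, 21, -9, -9, -9]
step 8 (DUP): [21, 21, -9, -9, -9, -9]
step 9 (PUSH 89): [21, 21, -9, -9, -9, -9, 89]
step 10 (PUSH 82): [21, 21, -9, -9, -9, -9, 89, 82]

[21, 21, -9, -9, -9, -9, 89, 82]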